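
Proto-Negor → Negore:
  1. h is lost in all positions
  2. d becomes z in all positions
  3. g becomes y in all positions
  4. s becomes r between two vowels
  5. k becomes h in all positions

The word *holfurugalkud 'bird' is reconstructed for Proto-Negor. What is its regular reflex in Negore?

olfuruyalhuz

Negore: start from *holfurugalkud.
  rule 1 (h-loss): holfurugalkud → olfurugalkud
  rule 2 (unconditioned shift): olfurugalkud → olfurugalkuz
  rule 3 (unconditioned shift): olfurugalkuz → olfuruyalkuz
  rule 4: no change — olfuruyalkuz
  rule 5 (unconditioned shift): olfuruyalkuz → olfuruyalhuz
  ⇒ Negore olfuruyalhuz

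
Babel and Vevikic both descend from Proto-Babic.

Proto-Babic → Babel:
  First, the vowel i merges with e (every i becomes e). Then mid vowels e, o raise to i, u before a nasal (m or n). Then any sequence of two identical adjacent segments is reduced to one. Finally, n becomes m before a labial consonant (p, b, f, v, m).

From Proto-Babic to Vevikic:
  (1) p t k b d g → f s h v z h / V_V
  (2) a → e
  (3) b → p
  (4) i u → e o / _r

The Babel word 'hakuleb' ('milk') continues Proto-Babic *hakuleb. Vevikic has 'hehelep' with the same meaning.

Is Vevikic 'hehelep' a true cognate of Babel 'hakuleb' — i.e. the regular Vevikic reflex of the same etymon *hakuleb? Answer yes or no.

no

Derive the expected Vevikic reflex of *hakuleb:
Vevikic: *hakuleb
  hakuleb → hahuleb   [intervocalic lenition]
  hahuleb → hehuleb   [vowel merger]
  hehuleb → hehulep   [unconditioned shift]
  hehulep (rule 4 does not apply)
  giving Vevikic hehulep.
The regular Vevikic reflex would be 'hehulep', but the attested form is 'hehelep'. The correspondence is irregular, so they are not cognates (the Vevikic form has a different source).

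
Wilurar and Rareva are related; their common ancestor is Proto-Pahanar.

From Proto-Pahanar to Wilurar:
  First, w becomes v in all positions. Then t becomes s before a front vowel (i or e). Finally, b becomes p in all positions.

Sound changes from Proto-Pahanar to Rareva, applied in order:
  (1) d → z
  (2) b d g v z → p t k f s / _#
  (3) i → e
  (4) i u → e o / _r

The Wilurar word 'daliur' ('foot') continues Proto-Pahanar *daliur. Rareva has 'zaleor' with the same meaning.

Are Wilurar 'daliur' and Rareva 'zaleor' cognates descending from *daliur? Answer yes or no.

yes

Derive the expected Rareva reflex of *daliur:
Rareva: *daliur
  daliur → zaliur   [unconditioned shift]
  zaliur (rule 2 does not apply)
  zaliur → zaleur   [vowel merger]
  zaleur → zaleor   [pre-rhotic lowering]
  giving Rareva zaleor.
Rareva 'zaleor' matches the regular reflex exactly, so the pair is cognate.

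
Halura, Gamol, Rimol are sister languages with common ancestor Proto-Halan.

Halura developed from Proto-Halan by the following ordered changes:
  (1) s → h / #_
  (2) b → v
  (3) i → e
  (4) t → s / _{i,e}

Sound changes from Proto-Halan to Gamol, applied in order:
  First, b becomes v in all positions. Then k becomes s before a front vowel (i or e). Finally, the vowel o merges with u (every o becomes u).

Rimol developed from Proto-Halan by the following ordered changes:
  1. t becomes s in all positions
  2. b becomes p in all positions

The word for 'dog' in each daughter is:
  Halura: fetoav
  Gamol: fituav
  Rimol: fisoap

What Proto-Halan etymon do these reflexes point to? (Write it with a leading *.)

Position 4: Halura has o, Gamol has u, Rimol has o. Halura preserves o here (none of its changes turn any other segment into o), so the proto-segment is *o.
Position 3: Halura has t, Gamol has t, Rimol has s. Halura preserves t here (none of its changes turn any other segment into t), so the proto-segment is *t.
This points to *fitoab. Verify forward in each daughter:
Halura: start from *fitoab.
  rule 1: no change — fitoab
  rule 2 (unconditioned shift): fitoab → fitoav
  rule 3 (vowel merger): fitoav → fetoav
  rule 4: no change — fetoav
  ⇒ Halura fetoav
Gamol: *fitoab > fitoav > fituav  (by unconditioned shift, vowel merger)
Rimol: start from *fitoab.
  rule 1 (unconditioned shift): fitoab → fisoab
  rule 2 (unconditioned shift): fisoab → fisoap
  ⇒ Rimol fisoap
Only *fitoab yields all of Halura fetoav, Gamol fituav, Rimol fisoap.

*fitoab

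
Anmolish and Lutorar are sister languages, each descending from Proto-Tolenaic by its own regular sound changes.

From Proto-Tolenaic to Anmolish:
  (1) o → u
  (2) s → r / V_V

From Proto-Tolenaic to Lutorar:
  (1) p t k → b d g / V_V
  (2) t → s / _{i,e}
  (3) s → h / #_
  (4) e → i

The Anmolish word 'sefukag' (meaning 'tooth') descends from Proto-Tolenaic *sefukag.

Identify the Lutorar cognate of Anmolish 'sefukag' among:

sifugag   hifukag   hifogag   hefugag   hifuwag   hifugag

hifugag

Lutorar: start from *sefukag.
  rule 1 (intervocalic voicing): sefukag → sefugag
  rule 2: no change — sefugag
  rule 3 (debuccalisation): sefugag → hefugag
  rule 4 (vowel merger): hefugag → hifugag
  ⇒ Lutorar hifugag
The other candidates each miss or misapply at least one Lutorar change.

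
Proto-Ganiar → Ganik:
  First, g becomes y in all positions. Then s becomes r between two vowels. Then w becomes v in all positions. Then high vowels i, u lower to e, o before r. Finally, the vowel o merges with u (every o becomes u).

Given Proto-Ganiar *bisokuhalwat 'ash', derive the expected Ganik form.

berukuhalvat

Ganik: *bisokuhalwat
  bisokuhalwat (rule 1 does not apply)
  bisokuhalwat → birokuhalwat   [rhotacism]
  birokuhalwat → birokuhalvat   [unconditioned shift]
  birokuhalvat → berokuhalvat   [pre-rhotic lowering]
  berokuhalvat → berukuhalvat   [vowel merger]
  giving Ganik berukuhalvat.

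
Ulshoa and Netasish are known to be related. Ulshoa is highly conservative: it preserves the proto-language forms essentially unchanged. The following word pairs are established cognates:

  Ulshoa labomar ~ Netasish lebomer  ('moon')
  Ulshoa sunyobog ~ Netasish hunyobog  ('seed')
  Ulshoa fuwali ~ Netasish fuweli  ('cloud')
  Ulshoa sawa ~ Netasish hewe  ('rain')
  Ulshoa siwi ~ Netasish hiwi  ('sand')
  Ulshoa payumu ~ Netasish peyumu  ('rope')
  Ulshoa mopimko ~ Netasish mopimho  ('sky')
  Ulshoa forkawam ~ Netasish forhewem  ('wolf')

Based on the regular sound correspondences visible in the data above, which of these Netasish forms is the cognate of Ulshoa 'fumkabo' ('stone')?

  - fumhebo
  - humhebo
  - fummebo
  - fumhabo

fumhebo

forkawam ~ forhewem — Ulshoa k corresponds to Netasish h after a consonant, before a back vowel.
labomar ~ lebomer — Ulshoa a corresponds to Netasish e after a consonant, before a labial obstruent.
Applying these to Ulshoa 'fumkabo':
  fumkabo → fumhabo   (k→h after a consonant, before a back vowel)
  fumhabo → fumhebo   (a→e after a consonant, before a labial obstruent)
So the Netasish cognate is 'fumhebo'.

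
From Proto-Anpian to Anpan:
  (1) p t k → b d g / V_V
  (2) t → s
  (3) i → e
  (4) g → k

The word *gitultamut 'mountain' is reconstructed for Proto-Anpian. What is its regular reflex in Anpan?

kedulsamus

Anpan: start from *gitultamut.
  rule 1 (intervocalic voicing): gitultamut → gidultamut
  rule 2 (unconditioned shift): gidultamut → gidulsamus
  rule 3 (vowel merger): gidulsamus → gedulsamus
  rule 4 (unconditioned shift): gedulsamus → kedulsamus
  ⇒ Anpan kedulsamus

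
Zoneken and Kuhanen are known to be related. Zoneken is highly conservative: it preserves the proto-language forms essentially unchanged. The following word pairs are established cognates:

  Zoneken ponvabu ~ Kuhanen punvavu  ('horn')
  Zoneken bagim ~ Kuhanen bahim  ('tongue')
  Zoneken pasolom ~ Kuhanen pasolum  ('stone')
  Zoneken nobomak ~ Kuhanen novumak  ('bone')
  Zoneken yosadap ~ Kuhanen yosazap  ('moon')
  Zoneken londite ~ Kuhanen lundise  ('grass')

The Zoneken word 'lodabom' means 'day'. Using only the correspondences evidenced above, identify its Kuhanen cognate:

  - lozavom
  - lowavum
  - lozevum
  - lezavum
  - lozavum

yosadap ~ yosazap — Zoneken d corresponds to Kuhanen z between vowels (before a back vowel).
nobomak ~ novumak — Zoneken b corresponds to Kuhanen v between vowels (before a back vowel).
pasolom ~ pasolum, nobomak ~ novumak — Zoneken o corresponds to Kuhanen u after a consonant, before a nasal.
Applying these to Zoneken 'lodabom':
  lodabom → lozabom   (d→z between vowels (before a back vowel))
  lozabom → lozavom   (b→v between vowels (before a back vowel))
  lozavom → lozavum   (o→u after a consonant, before a nasal)
So the Kuhanen cognate is 'lozavum'.

lozavum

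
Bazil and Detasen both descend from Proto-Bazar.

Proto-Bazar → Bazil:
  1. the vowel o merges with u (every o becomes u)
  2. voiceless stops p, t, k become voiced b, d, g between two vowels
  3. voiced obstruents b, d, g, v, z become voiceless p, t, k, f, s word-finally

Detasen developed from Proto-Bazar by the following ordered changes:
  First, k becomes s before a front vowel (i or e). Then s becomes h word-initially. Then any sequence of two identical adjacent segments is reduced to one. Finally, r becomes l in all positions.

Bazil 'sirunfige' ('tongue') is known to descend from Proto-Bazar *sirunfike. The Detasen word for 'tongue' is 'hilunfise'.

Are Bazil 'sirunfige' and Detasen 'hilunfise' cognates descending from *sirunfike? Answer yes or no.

Derive the expected Detasen reflex of *sirunfike:
Detasen: *sirunfike
  sirunfike → sirunfise   [palatalisation]
  sirunfise → hirunfise   [debuccalisation]
  hirunfise (rule 3 does not apply)
  hirunfise → hilunfise   [unconditioned shift]
  giving Detasen hilunfise.
Detasen 'hilunfise' matches the regular reflex exactly, so the pair is cognate.

yes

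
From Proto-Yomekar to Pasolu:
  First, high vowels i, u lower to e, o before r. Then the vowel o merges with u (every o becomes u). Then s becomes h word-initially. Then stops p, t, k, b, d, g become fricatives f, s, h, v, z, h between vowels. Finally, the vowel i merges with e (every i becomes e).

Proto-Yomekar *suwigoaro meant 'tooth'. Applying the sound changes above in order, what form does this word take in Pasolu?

Pasolu: *suwigoaro
  suwigoaro (rule 1 does not apply)
  suwigoaro → suwiguaru   [vowel merger]
  suwiguaru → huwiguaru   [debuccalisation]
  huwiguaru → huwihuaru   [intervocalic lenition]
  huwihuaru → huwehuaru   [vowel merger]
  giving Pasolu huwehuaru.

huwehuaru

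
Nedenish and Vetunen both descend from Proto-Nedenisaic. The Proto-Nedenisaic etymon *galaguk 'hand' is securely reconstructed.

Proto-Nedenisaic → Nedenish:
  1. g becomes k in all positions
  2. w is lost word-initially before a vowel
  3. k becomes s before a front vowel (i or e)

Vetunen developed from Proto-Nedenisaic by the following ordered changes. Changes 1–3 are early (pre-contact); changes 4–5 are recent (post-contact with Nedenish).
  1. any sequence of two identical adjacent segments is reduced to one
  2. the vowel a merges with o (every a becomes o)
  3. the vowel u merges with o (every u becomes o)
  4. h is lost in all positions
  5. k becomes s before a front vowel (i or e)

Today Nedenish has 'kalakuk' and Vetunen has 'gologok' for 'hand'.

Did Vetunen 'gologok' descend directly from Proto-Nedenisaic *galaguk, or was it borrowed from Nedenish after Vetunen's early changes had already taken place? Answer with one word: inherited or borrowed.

If inherited, *galaguk would pass through all of Vetunen's changes:
Vetunen: start from *galaguk.
  rule 1: no change — galaguk
  rule 2 (vowel merger): galaguk → gologuk
  rule 3 (vowel merger): gologuk → gologok
  rule 4: no change — gologok
  rule 5: no change — gologok
  ⇒ Vetunen gologok
If borrowed from Nedenish 'kalakuk' after the early changes, it would undergo only the recent ones:
  rule 4 (h-loss): no change (kalakuk)
  rule 5 (palatalisation): no change (kalakuk)
  ⇒ as a loan: kalakuk
Vetunen 'gologok' matches the inherited outcome exactly, so it is an inherited cognate, not a loan.

inherited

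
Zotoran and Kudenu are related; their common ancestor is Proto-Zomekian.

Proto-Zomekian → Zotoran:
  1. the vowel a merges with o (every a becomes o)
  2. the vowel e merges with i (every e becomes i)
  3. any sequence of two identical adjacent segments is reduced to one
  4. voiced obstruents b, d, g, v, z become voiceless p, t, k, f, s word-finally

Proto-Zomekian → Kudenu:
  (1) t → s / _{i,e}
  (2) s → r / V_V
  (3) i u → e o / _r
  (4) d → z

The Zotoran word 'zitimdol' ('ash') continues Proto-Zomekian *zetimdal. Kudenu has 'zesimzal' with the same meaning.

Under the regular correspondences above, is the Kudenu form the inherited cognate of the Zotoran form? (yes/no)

Derive the expected Kudenu reflex of *zetimdal:
Kudenu: start from *zetimdal.
  rule 1 (palatalisation): zetimdal → zesimdal
  rule 2 (rhotacism): zesimdal → zerimdal
  rule 3: no change — zerimdal
  rule 4 (unconditioned shift): zerimdal → zerimzal
  ⇒ Kudenu zerimzal
The regular Kudenu reflex would be 'zerimzal', but the attested form is 'zesimzal'. The correspondence is irregular, so they are not cognates (the Kudenu form has a different source).

no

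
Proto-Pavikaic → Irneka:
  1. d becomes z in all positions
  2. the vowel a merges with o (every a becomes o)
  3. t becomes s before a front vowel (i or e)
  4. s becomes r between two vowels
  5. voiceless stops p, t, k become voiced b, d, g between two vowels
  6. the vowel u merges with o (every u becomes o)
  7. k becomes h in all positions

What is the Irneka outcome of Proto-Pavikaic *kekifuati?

Irneka: *kekifuati
  kekifuati (rule 1 does not apply)
  kekifuati → kekifuoti   [vowel merger]
  kekifuoti → kekifuosi   [palatalisation]
  kekifuosi → kekifuori   [rhotacism]
  kekifuori → kegifuori   [intervocalic voicing]
  kegifuori → kegifoori   [vowel merger]
  kegifoori → hegifoori   [unconditioned shift]
  giving Irneka hegifoori.

hegifoori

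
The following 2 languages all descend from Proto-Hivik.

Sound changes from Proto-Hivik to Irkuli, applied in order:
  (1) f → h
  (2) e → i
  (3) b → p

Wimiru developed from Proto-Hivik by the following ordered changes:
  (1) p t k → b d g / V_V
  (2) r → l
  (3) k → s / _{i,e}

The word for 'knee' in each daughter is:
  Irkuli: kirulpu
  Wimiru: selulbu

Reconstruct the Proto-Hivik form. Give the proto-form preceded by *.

*kerulbu

Position 3: Irkuli has r, Wimiru has l. Irkuli preserves r here (none of its changes turn any other segment into r), so the proto-segment is *r.
Position 1: Irkuli has k, Wimiru has s. Irkuli preserves k here (none of its changes turn any other segment into k), so the proto-segment is *k.
This points to *kerulbu. Verify forward in each daughter:
Irkuli: start from *kerulbu.
  rule 1: no change — kerulbu
  rule 2 (vowel merger): kerulbu → kirulbu
  rule 3 (unconditioned shift): kirulbu → kirulpu
  ⇒ Irkuli kirulpu
Wimiru: start from *kerulbu.
  rule 1: no change — kerulbu
  rule 2 (unconditioned shift): kerulbu → kelulbu
  rule 3 (palatalisation): kelulbu → selulbu
  ⇒ Wimiru selulbu
*kerulbu is the unique common source.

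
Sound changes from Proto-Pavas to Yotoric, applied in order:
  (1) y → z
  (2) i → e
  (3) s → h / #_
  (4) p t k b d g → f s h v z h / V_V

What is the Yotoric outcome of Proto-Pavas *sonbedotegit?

Yotoric: *sonbedotegit
  sonbedotegit (rule 1 does not apply)
  sonbedotegit → sonbedoteget   [vowel merger]
  sonbedoteget → honbedoteget   [debuccalisation]
  honbedoteget → honbezosehet   [intervocalic lenition]
  giving Yotoric honbezosehet.

honbezosehet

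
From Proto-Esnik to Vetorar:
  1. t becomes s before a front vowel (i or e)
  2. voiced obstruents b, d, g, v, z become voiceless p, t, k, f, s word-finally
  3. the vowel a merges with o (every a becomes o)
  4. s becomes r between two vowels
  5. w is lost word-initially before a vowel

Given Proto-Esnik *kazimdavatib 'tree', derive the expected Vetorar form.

kozimdovorip

Vetorar: *kazimdavatib
  kazimdavatib → kazimdavasib   [palatalisation]
  kazimdavasib → kazimdavasip   [final devoicing]
  kazimdavasip → kozimdovosip   [vowel merger]
  kozimdovosip → kozimdovorip   [rhotacism]
  kozimdovorip (rule 5 does not apply)
  giving Vetorar kozimdovorip.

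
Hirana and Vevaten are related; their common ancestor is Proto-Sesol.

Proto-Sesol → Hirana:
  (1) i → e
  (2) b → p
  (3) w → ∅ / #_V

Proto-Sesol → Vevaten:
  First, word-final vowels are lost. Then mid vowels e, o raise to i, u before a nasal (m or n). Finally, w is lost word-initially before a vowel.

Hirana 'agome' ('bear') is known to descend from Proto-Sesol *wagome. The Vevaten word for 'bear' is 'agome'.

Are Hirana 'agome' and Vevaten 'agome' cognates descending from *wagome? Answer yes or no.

no

Derive the expected Vevaten reflex of *wagome:
Vevaten: start from *wagome.
  rule 1 (apocope): wagome → wagom
  rule 2 (pre-nasal raising): wagom → wagum
  rule 3 (glide loss): wagum → agum
  ⇒ Vevaten agum
The regular Vevaten reflex would be 'agum', but the attested form is 'agome'. The correspondence is irregular, so they are not cognates (the Vevaten form has a different source).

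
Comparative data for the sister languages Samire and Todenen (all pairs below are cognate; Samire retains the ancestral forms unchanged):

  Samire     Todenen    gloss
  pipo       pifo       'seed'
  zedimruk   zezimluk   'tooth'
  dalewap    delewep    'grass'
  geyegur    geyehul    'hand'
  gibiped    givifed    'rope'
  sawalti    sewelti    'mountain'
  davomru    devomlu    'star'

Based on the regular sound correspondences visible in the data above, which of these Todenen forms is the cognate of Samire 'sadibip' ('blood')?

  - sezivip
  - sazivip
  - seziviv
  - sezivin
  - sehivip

dalewap ~ delewep, sawalti ~ sewelti — Samire a corresponds to Todenen e after a consonant, before a consonant other than r, m, n, p, b, f, v.
zedimruk ~ zezimluk — Samire d corresponds to Todenen z between vowels (before a front vowel).
gibiped ~ givifed — Samire b corresponds to Todenen v between vowels (before a front vowel).
Applying these to Samire 'sadibip':
  sadibip → sedibip   (a→e after a consonant, before a consonant other than r, m, n, p, b, f, v)
  sedibip → sezibip   (d→z between vowels (before a front vowel))
  sezibip → sezivip   (b→v between vowels (before a front vowel))
So the Todenen cognate is 'sezivip'.

sezivip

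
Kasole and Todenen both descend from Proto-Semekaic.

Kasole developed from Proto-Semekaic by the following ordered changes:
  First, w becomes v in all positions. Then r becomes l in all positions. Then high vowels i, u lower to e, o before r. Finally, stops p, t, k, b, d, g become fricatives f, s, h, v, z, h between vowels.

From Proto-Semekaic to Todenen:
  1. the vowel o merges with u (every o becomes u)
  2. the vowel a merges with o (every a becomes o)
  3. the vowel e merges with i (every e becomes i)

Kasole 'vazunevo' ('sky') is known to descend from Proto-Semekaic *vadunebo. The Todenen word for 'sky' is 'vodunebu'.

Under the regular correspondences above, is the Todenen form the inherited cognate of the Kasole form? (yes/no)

no

Derive the expected Todenen reflex of *vadunebo:
Todenen: start from *vadunebo.
  rule 1 (vowel merger): vadunebo → vadunebu
  rule 2 (vowel merger): vadunebu → vodunebu
  rule 3 (vowel merger): vodunebu → vodunibu
  ⇒ Todenen vodunibu
The regular Todenen reflex would be 'vodunibu', but the attested form is 'vodunebu'. The correspondence is irregular, so they are not cognates (the Todenen form has a different source).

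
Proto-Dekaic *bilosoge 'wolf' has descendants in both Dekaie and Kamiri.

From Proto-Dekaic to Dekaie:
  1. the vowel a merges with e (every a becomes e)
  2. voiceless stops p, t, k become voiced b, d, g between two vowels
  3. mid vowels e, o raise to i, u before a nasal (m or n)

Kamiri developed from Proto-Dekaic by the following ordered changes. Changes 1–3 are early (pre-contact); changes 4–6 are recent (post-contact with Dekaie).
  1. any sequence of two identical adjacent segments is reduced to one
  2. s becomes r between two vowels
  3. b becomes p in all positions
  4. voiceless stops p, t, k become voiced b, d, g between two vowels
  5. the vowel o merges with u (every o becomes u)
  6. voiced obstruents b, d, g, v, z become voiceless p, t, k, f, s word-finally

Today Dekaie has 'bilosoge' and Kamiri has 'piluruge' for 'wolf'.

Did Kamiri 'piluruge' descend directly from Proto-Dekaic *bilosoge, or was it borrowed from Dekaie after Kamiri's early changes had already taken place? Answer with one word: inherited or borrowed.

inherited

If inherited, *bilosoge would pass through all of Kamiri's changes:
Kamiri: start from *bilosoge.
  rule 1: no change — bilosoge
  rule 2 (rhotacism): bilosoge → biloroge
  rule 3 (unconditioned shift): biloroge → piloroge
  rule 4: no change — piloroge
  rule 5 (vowel merger): piloroge → piluruge
  rule 6: no change — piluruge
  ⇒ Kamiri piluruge
If borrowed from Dekaie 'bilosoge' after the early changes, it would undergo only the recent ones:
  rule 4 (intervocalic voicing): no change (bilosoge)
  rule 5 (vowel merger): bilosoge → bilusuge
  rule 6 (final devoicing): no change (bilusuge)
  ⇒ as a loan: bilusuge
Kamiri 'piluruge' matches the inherited outcome exactly, so it is an inherited cognate, not a loan.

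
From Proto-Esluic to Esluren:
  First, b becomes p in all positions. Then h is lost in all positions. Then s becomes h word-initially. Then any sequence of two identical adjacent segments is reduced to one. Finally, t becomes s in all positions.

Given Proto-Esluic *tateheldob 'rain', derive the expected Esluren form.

saseldop

Esluren: *tateheldob
  tateheldob → tateheldop   [unconditioned shift]
  tateheldop → tateeldop   [h-loss]
  tateeldop (rule 3 does not apply)
  tateeldop → tateldop   [degemination]
  tateldop → saseldop   [unconditioned shift]
  giving Esluren saseldop.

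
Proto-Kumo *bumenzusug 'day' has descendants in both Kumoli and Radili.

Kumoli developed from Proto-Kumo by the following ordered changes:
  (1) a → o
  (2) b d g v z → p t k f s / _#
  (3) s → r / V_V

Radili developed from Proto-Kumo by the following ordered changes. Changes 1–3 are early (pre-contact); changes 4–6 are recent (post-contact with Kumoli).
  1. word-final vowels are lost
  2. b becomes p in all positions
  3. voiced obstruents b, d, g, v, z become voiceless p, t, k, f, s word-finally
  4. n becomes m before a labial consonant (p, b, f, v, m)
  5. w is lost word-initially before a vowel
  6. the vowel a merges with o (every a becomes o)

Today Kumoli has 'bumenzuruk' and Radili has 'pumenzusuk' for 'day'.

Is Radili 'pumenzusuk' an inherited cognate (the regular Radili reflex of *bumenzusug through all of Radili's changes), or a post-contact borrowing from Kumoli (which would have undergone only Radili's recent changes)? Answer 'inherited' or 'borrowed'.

If inherited, *bumenzusug would pass through all of Radili's changes:
Radili: start from *bumenzusug.
  rule 1: no change — bumenzusug
  rule 2 (unconditioned shift): bumenzusug → pumenzusug
  rule 3 (final devoicing): pumenzusug → pumenzusuk
  rule 4: no change — pumenzusuk
  rule 5: no change — pumenzusuk
  rule 6: no change — pumenzusuk
  ⇒ Radili pumenzusuk
If borrowed from Kumoli 'bumenzuruk' after the early changes, it would undergo only the recent ones:
  rule 4 (nasal place assimilation): no change (bumenzuruk)
  rule 5 (glide loss): no change (bumenzuruk)
  rule 6 (vowel merger): no change (bumenzuruk)
  ⇒ as a loan: bumenzuruk
Radili 'pumenzusuk' matches the inherited outcome exactly, so it is an inherited cognate, not a loan.

inherited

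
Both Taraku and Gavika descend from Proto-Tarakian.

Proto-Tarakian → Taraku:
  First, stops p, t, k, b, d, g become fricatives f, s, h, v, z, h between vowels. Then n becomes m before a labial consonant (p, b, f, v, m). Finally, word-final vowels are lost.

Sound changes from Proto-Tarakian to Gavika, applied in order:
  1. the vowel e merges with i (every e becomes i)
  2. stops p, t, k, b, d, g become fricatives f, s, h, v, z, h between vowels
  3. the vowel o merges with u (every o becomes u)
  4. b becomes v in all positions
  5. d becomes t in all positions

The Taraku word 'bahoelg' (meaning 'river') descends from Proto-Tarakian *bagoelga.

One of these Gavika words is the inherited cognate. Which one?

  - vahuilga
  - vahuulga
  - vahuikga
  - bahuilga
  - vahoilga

Gavika: *bagoelga > bagoilga > bahoilga > bahuilga > vahuilga  (by vowel merger, intervocalic lenition, vowel merger, unconditioned shift)

vahuilga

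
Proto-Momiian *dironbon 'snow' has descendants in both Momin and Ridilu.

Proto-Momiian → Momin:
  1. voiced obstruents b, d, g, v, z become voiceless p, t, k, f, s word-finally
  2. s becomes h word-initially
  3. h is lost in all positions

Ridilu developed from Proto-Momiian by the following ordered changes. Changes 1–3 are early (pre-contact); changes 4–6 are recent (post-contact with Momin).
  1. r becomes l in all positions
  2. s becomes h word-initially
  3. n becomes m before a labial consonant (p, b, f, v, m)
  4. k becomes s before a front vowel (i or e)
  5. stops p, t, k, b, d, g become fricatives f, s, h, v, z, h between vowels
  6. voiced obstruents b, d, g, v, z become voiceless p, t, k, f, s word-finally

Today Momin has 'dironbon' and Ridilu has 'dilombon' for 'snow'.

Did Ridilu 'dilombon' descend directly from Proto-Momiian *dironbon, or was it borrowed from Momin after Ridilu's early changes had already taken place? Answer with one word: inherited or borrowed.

inherited

If inherited, *dironbon would pass through all of Ridilu's changes:
Ridilu: start from *dironbon.
  rule 1 (unconditioned shift): dironbon → dilonbon
  rule 2: no change — dilonbon
  rule 3 (nasal place assimilation): dilonbon → dilombon
  rule 4: no change — dilombon
  rule 5: no change — dilombon
  rule 6: no change — dilombon
  ⇒ Ridilu dilombon
If borrowed from Momin 'dironbon' after the early changes, it would undergo only the recent ones:
  rule 4 (palatalisation): no change (dironbon)
  rule 5 (intervocalic lenition): no change (dironbon)
  rule 6 (final devoicing): no change (dironbon)
  ⇒ as a loan: dironbon
Ridilu 'dilombon' matches the inherited outcome exactly, so it is an inherited cognate, not a loan.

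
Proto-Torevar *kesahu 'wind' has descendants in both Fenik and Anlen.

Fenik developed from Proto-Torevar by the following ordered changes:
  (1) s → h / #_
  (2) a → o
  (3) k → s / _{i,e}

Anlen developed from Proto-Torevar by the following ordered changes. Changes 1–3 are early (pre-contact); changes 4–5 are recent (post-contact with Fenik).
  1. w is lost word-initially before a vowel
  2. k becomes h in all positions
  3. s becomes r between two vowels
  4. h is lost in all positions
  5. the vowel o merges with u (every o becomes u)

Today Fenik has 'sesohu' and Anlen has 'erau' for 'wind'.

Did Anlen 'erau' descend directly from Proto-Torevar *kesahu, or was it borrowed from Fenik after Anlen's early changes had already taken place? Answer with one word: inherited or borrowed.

If inherited, *kesahu would pass through all of Anlen's changes:
Anlen: *kesahu
  kesahu (rule 1 does not apply)
  kesahu → hesahu   [unconditioned shift]
  hesahu → herahu   [rhotacism]
  herahu → erau   [h-loss]
  erau (rule 5 does not apply)
  giving Anlen erau.
If borrowed from Fenik 'sesohu' after the early changes, it would undergo only the recent ones:
  rule 4 (h-loss): sesohu → sesou
  rule 5 (vowel merger): sesou → sesuu
  ⇒ as a loan: sesuu
Anlen 'erau' matches the inherited outcome exactly, so it is an inherited cognate, not a loan.

inherited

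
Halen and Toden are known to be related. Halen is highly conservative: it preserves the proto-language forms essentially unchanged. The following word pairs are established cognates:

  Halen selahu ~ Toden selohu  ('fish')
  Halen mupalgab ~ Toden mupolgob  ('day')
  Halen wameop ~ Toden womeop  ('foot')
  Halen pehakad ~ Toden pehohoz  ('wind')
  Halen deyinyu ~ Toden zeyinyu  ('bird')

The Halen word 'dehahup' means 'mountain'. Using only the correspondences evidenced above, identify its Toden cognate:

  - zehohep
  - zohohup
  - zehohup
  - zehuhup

deyinyu ~ zeyinyu — Halen d corresponds to Toden z word-initially before a front vowel.
selahu ~ selohu, mupalgab ~ mupolgob — Halen a corresponds to Toden o after a consonant, before a consonant other than r, m, n, p, b, f, v.
Applying these to Halen 'dehahup':
  dehahup → zehahup   (d→z word-initially before a front vowel)
  zehahup → zehohup   (a→o after a consonant, before a consonant other than r, m, n, p, b, f, v)
So the Toden cognate is 'zehohup'.

zehohup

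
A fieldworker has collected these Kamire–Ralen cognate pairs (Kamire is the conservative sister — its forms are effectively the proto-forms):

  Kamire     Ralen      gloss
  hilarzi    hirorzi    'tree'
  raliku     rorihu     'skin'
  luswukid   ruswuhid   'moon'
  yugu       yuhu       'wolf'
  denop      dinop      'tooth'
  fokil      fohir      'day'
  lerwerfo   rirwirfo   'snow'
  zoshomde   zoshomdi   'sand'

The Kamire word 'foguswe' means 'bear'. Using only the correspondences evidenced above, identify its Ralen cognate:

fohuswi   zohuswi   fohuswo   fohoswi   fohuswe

fohuswi

yugu ~ yuhu — Kamire g corresponds to Ralen h between vowels (before a back vowel).
zoshomde ~ zoshomdi — Kamire e corresponds to Ralen i word-finally.
Applying these to Kamire 'foguswe':
  foguswe → fohuswe   (g→h between vowels (before a back vowel))
  fohuswe → fohuswi   (e→i word-finally)
So the Ralen cognate is 'fohuswi'.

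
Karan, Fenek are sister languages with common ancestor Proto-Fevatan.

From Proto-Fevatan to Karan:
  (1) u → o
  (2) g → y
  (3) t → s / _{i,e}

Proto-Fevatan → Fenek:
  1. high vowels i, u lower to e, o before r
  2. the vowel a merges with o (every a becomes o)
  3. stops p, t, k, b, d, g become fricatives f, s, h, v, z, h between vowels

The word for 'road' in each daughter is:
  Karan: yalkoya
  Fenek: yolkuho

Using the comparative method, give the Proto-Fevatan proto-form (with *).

*yalkuga

Position 6: Karan has y, Fenek has h. Taking the neighbouring segments as reconstructed: Karan y could go back to *g or *y; Fenek h could go back to *k or *g or *h — the one source consistent with every daughter is *g.
Position 2: Karan has a, Fenek has o. Karan preserves a here (none of its changes turn any other segment into a), so the proto-segment is *a.
Position 5: Karan has o, Fenek has u. Fenek preserves u here (none of its changes turn any other segment into u), so the proto-segment is *u.
Verify the candidate proto-form against each daughter:
Karan: *yalkuga
  yalkuga → yalkoga   [vowel merger]
  yalkoga → yalkoya   [unconditioned shift]
  yalkoya (rule 3 does not apply)
  giving Karan yalkoya.
Fenek: *yalkuga
  yalkuga (rule 1 does not apply)
  yalkuga → yolkugo   [vowel merger]
  yolkugo → yolkuho   [intervocalic lenition]
  giving Fenek yolkuho.
*yalkuga is the unique common source.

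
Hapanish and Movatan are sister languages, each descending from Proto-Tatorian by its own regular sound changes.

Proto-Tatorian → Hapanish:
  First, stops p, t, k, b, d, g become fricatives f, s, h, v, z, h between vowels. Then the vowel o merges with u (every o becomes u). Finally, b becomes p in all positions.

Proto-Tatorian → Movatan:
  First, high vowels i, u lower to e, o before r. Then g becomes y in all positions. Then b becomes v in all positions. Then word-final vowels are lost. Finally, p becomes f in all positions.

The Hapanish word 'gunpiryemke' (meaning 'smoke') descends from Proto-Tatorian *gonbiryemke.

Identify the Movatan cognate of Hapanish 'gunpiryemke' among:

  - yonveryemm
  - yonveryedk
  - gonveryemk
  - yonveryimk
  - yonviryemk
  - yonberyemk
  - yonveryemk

Movatan: *gonbiryemke
  gonbiryemke → gonberyemke   [pre-rhotic lowering]
  gonberyemke → yonberyemke   [unconditioned shift]
  yonberyemke → yonveryemke   [unconditioned shift]
  yonveryemke → yonveryemk   [apocope]
  yonveryemk (rule 5 does not apply)
  giving Movatan yonveryemk.
Only 'yonveryemk' matches the regular Movatan development of *gonbiryemke.

yonveryemk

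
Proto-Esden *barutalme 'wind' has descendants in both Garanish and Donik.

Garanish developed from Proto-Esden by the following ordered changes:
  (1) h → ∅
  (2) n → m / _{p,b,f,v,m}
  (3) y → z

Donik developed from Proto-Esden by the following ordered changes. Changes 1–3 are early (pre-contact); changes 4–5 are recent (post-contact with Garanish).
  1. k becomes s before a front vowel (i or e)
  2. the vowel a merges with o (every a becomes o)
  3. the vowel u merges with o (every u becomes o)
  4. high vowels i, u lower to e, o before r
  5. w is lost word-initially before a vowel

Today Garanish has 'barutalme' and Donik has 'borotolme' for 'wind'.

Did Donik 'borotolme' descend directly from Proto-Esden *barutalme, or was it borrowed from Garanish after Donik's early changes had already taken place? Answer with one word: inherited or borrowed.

inherited

If inherited, *barutalme would pass through all of Donik's changes:
Donik: start from *barutalme.
  rule 1: no change — barutalme
  rule 2 (vowel merger): barutalme → borutolme
  rule 3 (vowel merger): borutolme → borotolme
  rule 4: no change — borotolme
  rule 5: no change — borotolme
  ⇒ Donik borotolme
If borrowed from Garanish 'barutalme' after the early changes, it would undergo only the recent ones:
  rule 4 (pre-rhotic lowering): no change (barutalme)
  rule 5 (glide loss): no change (barutalme)
  ⇒ as a loan: barutalme
Donik 'borotolme' matches the inherited outcome exactly, so it is an inherited cognate, not a loan.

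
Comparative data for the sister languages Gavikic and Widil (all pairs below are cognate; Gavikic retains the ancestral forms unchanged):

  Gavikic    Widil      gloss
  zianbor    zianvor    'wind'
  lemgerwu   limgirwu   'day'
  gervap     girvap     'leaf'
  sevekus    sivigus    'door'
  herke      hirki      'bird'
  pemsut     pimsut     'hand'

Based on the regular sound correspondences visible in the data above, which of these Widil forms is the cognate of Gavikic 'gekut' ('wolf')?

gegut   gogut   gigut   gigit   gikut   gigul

sevekus ~ sivigus — Gavikic e corresponds to Widil i after a consonant, before a consonant other than r, m, n, p, b, f, v.
sevekus ~ sivigus — Gavikic k corresponds to Widil g between vowels (before a back vowel).
Applying these to Gavikic 'gekut':
  gekut → gikut   (e→i after a consonant, before a consonant other than r, m, n, p, b, f, v)
  gikut → gigut   (k→g between vowels (before a back vowel))
So the Widil cognate is 'gigut'.

gigut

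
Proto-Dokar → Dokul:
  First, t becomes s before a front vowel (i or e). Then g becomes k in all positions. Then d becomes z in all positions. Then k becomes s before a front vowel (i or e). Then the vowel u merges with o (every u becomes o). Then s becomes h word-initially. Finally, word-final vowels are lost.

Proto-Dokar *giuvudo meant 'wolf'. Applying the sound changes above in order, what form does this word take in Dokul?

Dokul: *giuvudo > kiuvudo > kiuvuzo > siuvuzo > siovozo > hiovozo > hiovoz  (by unconditioned shift, unconditioned shift, palatalisation, vowel merger, debuccalisation, apocope)

hiovoz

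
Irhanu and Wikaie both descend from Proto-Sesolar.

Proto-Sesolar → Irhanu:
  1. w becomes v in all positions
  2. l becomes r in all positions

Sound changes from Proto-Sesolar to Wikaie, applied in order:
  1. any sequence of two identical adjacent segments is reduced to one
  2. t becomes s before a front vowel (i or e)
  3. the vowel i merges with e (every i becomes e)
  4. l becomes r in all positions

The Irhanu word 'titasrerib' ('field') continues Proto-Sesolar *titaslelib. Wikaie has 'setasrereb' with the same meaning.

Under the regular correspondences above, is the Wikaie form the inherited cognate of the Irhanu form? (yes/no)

yes

Derive the expected Wikaie reflex of *titaslelib:
Wikaie: *titaslelib
  titaslelib (rule 1 does not apply)
  titaslelib → sitaslelib   [palatalisation]
  sitaslelib → setasleleb   [vowel merger]
  setasleleb → setasrereb   [unconditioned shift]
  giving Wikaie setasrereb.
Wikaie 'setasrereb' matches the regular reflex exactly, so the pair is cognate.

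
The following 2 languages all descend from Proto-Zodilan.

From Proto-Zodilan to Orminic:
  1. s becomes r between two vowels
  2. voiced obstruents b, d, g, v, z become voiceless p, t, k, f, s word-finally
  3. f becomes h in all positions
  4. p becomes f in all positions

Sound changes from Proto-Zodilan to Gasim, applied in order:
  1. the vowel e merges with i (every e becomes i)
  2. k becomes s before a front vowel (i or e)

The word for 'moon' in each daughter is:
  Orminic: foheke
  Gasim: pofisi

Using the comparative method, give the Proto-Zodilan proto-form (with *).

Position 5: Orminic has k, Gasim has s. Taking the neighbouring segments as reconstructed: Orminic k can only go back to *k; Gasim s could go back to *k or *s — the one source consistent with every daughter is *k.
Position 6: Orminic has e, Gasim has i. Orminic preserves e here (none of its changes turn any other segment into e), so the proto-segment is *e.
This points to *pofeke. Verify forward in each daughter:
Orminic: *pofeke > poheke > foheke  (by unconditioned shift, unconditioned shift)
Gasim: start from *pofeke.
  rule 1 (vowel merger): pofeke → pofiki
  rule 2 (palatalisation): pofiki → pofisi
  ⇒ Gasim pofisi
*pofeke is the unique common source.

*pofeke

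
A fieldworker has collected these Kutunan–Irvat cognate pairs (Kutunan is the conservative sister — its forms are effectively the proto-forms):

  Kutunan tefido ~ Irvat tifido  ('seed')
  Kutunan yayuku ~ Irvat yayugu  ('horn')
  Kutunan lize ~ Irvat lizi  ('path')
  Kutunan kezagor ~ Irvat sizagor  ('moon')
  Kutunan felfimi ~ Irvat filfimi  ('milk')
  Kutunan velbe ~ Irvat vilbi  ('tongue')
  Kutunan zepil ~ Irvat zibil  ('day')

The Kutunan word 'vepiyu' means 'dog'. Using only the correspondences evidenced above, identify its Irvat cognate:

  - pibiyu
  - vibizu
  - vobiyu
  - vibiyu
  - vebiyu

vibiyu

zepil ~ zibil — Kutunan e corresponds to Irvat i after a consonant, before a labial obstruent.
zepil ~ zibil — Kutunan p corresponds to Irvat b between vowels (before a front vowel).
Applying these to Kutunan 'vepiyu':
  vepiyu → vipiyu   (e→i after a consonant, before a labial obstruent)
  vipiyu → vibiyu   (p→b between vowels (before a front vowel))
So the Irvat cognate is 'vibiyu'.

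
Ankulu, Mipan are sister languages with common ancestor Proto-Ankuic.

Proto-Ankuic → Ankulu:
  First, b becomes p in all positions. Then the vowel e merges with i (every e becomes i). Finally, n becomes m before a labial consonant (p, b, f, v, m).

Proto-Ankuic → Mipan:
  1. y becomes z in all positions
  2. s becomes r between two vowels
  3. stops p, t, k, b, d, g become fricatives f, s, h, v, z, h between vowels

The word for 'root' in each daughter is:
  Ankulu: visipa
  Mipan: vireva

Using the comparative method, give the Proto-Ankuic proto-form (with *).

Position 5: Ankulu has p, Mipan has v. Taking the neighbouring segments as reconstructed: Ankulu p could go back to *p or *b; Mipan v could go back to *b or *v — the one source consistent with every daughter is *b.
Position 3: Ankulu has s, Mipan has r. Ankulu preserves s here (none of its changes turn any other segment into s), so the proto-segment is *s.
This points to *viseba. Verify forward in each daughter:
Ankulu: *viseba > visepa > visipa  (by unconditioned shift, vowel merger)
Mipan: *viseba
  viseba (rule 1 does not apply)
  viseba → vireba   [rhotacism]
  vireba → vireva   [intervocalic lenition]
  giving Mipan vireva.
Only *viseba yields all of Ankulu visipa, Mipan vireva.

*viseba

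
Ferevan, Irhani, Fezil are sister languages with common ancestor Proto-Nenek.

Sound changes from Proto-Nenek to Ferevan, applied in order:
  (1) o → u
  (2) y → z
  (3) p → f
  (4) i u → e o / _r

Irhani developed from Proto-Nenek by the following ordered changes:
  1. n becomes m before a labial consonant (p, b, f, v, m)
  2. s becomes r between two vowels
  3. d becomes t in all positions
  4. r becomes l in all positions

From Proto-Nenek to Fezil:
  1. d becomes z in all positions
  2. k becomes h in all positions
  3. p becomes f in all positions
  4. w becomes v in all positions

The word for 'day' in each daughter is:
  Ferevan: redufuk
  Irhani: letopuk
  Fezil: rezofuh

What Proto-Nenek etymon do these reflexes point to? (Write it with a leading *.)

Position 3: Ferevan has d, Irhani has t, Fezil has z. Ferevan preserves d here (none of its changes turn any other segment into d), so the proto-segment is *d.
Position 1: Ferevan has r, Irhani has l, Fezil has r. Ferevan preserves r here (none of its changes turn any other segment into r), so the proto-segment is *r.
Position 5: Ferevan has f, Irhani has p, Fezil has f. Irhani preserves p here (none of its changes turn any other segment into p), so the proto-segment is *p.
Continuing position by position gives *redopuk; check it forward:
Ferevan: *redopuk
  redopuk → redupuk   [vowel merger]
  redupuk (rule 2 does not apply)
  redupuk → redufuk   [unconditioned shift]
  redufuk (rule 4 does not apply)
  giving Ferevan redufuk.
Irhani: *redopuk > retopuk > letopuk  (by unconditioned shift, unconditioned shift)
Fezil: start from *redopuk.
  rule 1 (unconditioned shift): redopuk → rezopuk
  rule 2 (unconditioned shift): rezopuk → rezopuh
  rule 3 (unconditioned shift): rezopuh → rezofuh
  rule 4: no change — rezofuh
  ⇒ Fezil rezofuh
No other proto-form is consistent with every reflex, so the reconstruction is *redopuk.

*redopuk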